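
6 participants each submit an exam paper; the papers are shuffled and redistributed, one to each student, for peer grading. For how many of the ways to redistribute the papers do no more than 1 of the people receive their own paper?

Sum C(6,i)·!(6-i) for i = 0..1:
  i=0: C(6,0)·!6 = 1·265 = 265
  i=1: C(6,1)·!5 = 6·44 = 264
Total = 529.

529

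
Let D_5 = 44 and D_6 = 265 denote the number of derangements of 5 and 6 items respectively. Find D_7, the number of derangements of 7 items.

1854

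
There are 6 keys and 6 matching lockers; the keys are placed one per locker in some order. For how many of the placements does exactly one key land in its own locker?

Pick the single fixed position: C(6,1) = 6 ways.
The remaining 5 must be deranged: !5 = 44.
Total: 6 × 44 = 264.

264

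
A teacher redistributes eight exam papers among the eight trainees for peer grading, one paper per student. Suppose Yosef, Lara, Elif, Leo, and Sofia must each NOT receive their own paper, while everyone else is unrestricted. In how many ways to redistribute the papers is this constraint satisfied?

21234

Let A_j be the event that the j-th constrained one is fixed. By inclusion-exclusion over the 5 events:
Σ_{j=0}^{5} (-1)^j C(5,j)(8-j)!
= C(5,0)·8! - C(5,1)·7! + C(5,2)·6! - C(5,3)·5! + C(5,4)·4! - C(5,5)·3!
= 40320 - 25200 + 7200 - 1200 + 120 - 6
= 21234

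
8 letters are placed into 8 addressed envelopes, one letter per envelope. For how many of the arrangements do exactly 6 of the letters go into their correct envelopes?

28

Choose which 6 of the 8 are fixed: C(8,6) = 28.
The other 2 form a derangement: !2 = 1.
Total: 28 × 1 = 28.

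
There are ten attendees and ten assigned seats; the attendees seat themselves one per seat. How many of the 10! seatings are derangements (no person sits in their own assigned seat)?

1334961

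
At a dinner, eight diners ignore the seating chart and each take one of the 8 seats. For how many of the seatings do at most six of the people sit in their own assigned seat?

40319

# with exactly i fixed is C(8,i)·!(8-i); sum over i=0..6:
  i=0: C(8,0)·!8 = 1·14833 = 14833
  i=1: C(8,1)·!7 = 8·1854 = 14832
  i=2: C(8,2)·!6 = 28·265 = 7420
  i=3: C(8,3)·!5 = 56·44 = 2464
  i=4: C(8,4)·!4 = 70·9 = 630
  i=5: C(8,5)·!3 = 56·2 = 112
  i=6: C(8,6)·!2 = 28·1 = 28
Total = 40319.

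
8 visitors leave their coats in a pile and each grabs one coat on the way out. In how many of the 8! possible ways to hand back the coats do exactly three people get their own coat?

Pick the 3 fixed positions: C(8,3) = 56 ways.
The other 5 form a derangement: !5 = 44.
Total: 56 × 44 = 2464.

2464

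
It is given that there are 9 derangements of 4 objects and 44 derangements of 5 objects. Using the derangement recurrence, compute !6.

!6 = (6-1)·(!5 + !4) = 5·(44 + 9) = 5·53 = 265.

265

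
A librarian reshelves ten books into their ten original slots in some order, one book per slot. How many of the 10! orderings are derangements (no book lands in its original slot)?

Use !n = n·!(n-1) + (-1)^n.
!10 = 10·133496 + 1 = 1334961

1334961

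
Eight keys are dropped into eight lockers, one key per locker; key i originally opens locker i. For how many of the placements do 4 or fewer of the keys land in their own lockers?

# with exactly i fixed is C(8,i)·!(8-i); sum over i=0..4:
  i=0: C(8,0)·!8 = 1·14833 = 14833
  i=1: C(8,1)·!7 = 8·1854 = 14832
  i=2: C(8,2)·!6 = 28·265 = 7420
  i=3: C(8,3)·!5 = 56·44 = 2464
  i=4: C(8,4)·!4 = 70·9 = 630
Total = 40179.

40179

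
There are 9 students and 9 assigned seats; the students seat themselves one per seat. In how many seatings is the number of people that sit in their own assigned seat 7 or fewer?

362879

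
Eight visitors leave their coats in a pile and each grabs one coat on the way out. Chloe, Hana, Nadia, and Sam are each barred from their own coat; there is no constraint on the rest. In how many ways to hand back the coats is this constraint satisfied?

24024

Let A_j be the event that the j-th constrained one is fixed. By inclusion-exclusion over the 4 events:
Σ_{j=0}^{4} (-1)^j C(4,j)(8-j)!
= C(4,0)·8! - C(4,1)·7! + C(4,2)·6! - C(4,3)·5! + C(4,4)·4!
= 40320 - 20160 + 4320 - 480 + 24
= 24024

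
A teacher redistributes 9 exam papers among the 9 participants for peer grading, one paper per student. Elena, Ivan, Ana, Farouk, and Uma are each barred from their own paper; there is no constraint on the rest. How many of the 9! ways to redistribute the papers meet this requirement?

205056

Inclusion-exclusion on the 5 forbidden self-matches:
Σ_{j=0}^{5} (-1)^j C(5,j)(9-j)!
= C(5,0)·9! - C(5,1)·8! + C(5,2)·7! - C(5,3)·6! + C(5,4)·5! - C(5,5)·4!
= 362880 - 201600 + 50400 - 7200 + 600 - 24
= 205056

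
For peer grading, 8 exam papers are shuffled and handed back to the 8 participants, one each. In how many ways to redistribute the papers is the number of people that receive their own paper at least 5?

# with exactly i fixed is C(8,i)·!(8-i); sum over i=5..8:
  i=5: C(8,5)·!3 = 56·2 = 112
  i=6: C(8,6)·!2 = 28·1 = 28
  i=7: C(8,7)·!1 = 8·0 = 0
  i=8: C(8,8)·!0 = 1·1 = 1
Total = 141.

141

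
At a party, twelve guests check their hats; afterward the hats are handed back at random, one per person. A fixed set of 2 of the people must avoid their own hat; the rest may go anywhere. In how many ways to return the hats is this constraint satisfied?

402796800

Let A_j be the event that the j-th constrained one is fixed. By inclusion-exclusion over the 2 events:
Σ_{j=0}^{2} (-1)^j C(2,j)(12-j)!
= C(2,0)·12! - C(2,1)·11! + C(2,2)·10!
= 479001600 - 79833600 + 3628800
= 402796800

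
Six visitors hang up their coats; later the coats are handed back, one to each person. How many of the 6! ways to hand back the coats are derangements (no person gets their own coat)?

!6 = 6! · Σ_{k=0}^{6} (-1)^k/k!
= 6! - 6!/1! + 6!/2! - 6!/3! + 6!/4! - 6!/5! + 6!/6!
= 720 - 720 + 360 - 120 + 30 - 6 + 1
= 265

265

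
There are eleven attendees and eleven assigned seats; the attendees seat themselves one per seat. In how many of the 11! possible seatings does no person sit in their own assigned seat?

By inclusion-exclusion, !11 = Σ (-1)^k · 11!/k! for k=0..11
= 11! - 11!/1! + 11!/2! - 11!/3! + 11!/4! - 11!/5! + 11!/6! - 11!/7! + 11!/8! - 11!/9! + 11!/10! - 11!/11!
= 39916800 - 39916800 + 19958400 - 6652800 + 1663200 - 332640 + 55440 - 7920 + 990 - 110 + 11 - 1
= 14684570

14684570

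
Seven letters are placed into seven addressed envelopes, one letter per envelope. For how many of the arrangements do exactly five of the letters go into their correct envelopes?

21

Pick the 5 fixed positions: C(7,5) = 21 ways.
The other 2 form a derangement: !2 = 1.
Total: 21 × 1 = 21.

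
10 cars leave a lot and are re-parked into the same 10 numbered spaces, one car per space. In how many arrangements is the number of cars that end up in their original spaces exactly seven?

Pick the 7 fixed positions: C(10,7) = 120 ways.
The remaining 3 must be deranged: !3 = 2.
Total: 120 × 2 = 240.

240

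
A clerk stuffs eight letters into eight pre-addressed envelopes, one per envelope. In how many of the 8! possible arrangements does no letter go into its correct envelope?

14833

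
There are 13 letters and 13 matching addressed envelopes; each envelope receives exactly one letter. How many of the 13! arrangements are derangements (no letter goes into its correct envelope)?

Use !n = (n-1)(!(n-1) + !(n-2)).
!13 = 12·(176214841 + 14684570) = 12·190899411 = 2290792932

2290792932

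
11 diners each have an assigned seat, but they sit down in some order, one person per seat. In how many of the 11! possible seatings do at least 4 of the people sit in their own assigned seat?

757934

# with exactly i fixed is C(11,i)·!(11-i); sum over i=4..11:
  i=4: C(11,4)·!7 = 330·1854 = 611820
  i=5: C(11,5)·!6 = 462·265 = 122430
  i=6: C(11,6)·!5 = 462·44 = 20328
  i=7: C(11,7)·!4 = 330·9 = 2970
  i=8: C(11,8)·!3 = 165·2 = 330
  i=9: C(11,9)·!2 = 55·1 = 55
  i=10: C(11,10)·!1 = 11·0 = 0
  i=11: C(11,11)·!0 = 1·1 = 1
Total = 757934.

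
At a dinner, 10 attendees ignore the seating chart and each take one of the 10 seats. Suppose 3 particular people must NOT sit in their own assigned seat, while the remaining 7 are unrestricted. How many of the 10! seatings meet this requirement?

2656080

Inclusion-exclusion on the 3 forbidden self-matches:
Σ_{j=0}^{3} (-1)^j C(3,j)(10-j)!
= C(3,0)·10! - C(3,1)·9! + C(3,2)·8! - C(3,3)·7!
= 3628800 - 1088640 + 120960 - 5040
= 2656080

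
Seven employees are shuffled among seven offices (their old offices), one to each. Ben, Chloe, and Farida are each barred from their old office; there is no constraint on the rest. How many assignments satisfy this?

3216

Let A_j be the event that the j-th constrained one is fixed. By inclusion-exclusion over the 3 events:
Σ_{j=0}^{3} (-1)^j C(3,j)(7-j)!
= C(3,0)·7! - C(3,1)·6! + C(3,2)·5! - C(3,3)·4!
= 5040 - 2160 + 360 - 24
= 3216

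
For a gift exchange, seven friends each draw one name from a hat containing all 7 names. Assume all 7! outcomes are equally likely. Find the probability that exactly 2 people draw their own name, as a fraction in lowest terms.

11/60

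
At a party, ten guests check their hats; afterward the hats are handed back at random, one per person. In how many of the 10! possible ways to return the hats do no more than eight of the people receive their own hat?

3628799

Sum C(10,i)·!(10-i) for i = 0..8:
  i=0: C(10,0)·!10 = 1·1334961 = 1334961
  i=1: C(10,1)·!9 = 10·133496 = 1334960
  i=2: C(10,2)·!8 = 45·14833 = 667485
  i=3: C(10,3)·!7 = 120·1854 = 222480
  i=4: C(10,4)·!6 = 210·265 = 55650
  i=5: C(10,5)·!5 = 252·44 = 11088
  i=6: C(10,6)·!4 = 210·9 = 1890
  i=7: C(10,7)·!3 = 120·2 = 240
  i=8: C(10,8)·!2 = 45·1 = 45
Total = 3628799.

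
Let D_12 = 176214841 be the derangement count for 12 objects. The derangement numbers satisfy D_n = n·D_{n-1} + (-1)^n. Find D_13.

2290792932

D_13 = 13·176214841 - 1 = 2290792932.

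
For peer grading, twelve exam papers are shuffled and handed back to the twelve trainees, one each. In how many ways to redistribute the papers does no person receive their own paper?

The subfactorial !12 = [12!/e] (nearest integer).
12! = 479001600, and 479001600/e ≈ 176214840.93, so !12 = 176214841.

176214841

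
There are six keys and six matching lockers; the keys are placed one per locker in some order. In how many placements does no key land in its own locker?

265

The number of derangements of 6 is !6 = Σ_{k=0}^{6} (-1)^k·6!/k!
= 6! - 6!/1! + 6!/2! - 6!/3! + 6!/4! - 6!/5! + 6!/6!
= 720 - 720 + 360 - 120 + 30 - 6 + 1
= 265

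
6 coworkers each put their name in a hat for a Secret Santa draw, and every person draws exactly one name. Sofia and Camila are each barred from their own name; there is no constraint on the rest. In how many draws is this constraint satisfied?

504

Let A_j be the event that the j-th constrained one is fixed. By inclusion-exclusion over the 2 events:
Σ_{j=0}^{2} (-1)^j C(2,j)(6-j)!
= C(2,0)·6! - C(2,1)·5! + C(2,2)·4!
= 720 - 240 + 24
= 504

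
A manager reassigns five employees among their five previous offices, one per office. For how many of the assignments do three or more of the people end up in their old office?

11

Sum C(5,i)·!(5-i) for i = 3..5:
  i=3: C(5,3)·!2 = 10·1 = 10
  i=4: C(5,4)·!1 = 5·0 = 0
  i=5: C(5,5)·!0 = 1·1 = 1
Total = 11.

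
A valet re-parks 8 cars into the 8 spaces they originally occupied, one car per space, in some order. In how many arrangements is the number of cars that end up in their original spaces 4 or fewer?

# with exactly i fixed is C(8,i)·!(8-i); sum over i=0..4:
  i=0: C(8,0)·!8 = 1·14833 = 14833
  i=1: C(8,1)·!7 = 8·1854 = 14832
  i=2: C(8,2)·!6 = 28·265 = 7420
  i=3: C(8,3)·!5 = 56·44 = 2464
  i=4: C(8,4)·!4 = 70·9 = 630
Total = 40179.

40179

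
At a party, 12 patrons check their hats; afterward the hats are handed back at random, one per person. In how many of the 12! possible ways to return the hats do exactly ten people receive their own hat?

66

Pick the 10 fixed positions: C(12,10) = 66 ways.
The other 2 form a derangement: !2 = 1.
Total: 66 × 1 = 66.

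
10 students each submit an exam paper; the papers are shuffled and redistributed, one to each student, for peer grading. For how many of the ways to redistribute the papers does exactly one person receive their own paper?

1334960

Pick the single fixed position: C(10,1) = 10 ways.
The remaining 9 must be deranged: !9 = 133496.
Total: 10 × 133496 = 1334960.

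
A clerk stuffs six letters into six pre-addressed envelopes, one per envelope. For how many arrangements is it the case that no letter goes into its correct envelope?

265

Recurrence: !6 = 5·(!5 + !4).
!6 = 5·(44 + 9) = 5·53 = 265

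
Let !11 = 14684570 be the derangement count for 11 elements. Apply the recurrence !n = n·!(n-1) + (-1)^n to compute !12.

176214841

!12 = 12·14684570 + 1 = 176214841.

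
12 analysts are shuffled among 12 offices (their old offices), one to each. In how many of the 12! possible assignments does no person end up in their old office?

!12 is the nearest integer to 12!/e.
12! = 479001600, and 479001600/e ≈ 176214840.93, so !12 = 176214841.

176214841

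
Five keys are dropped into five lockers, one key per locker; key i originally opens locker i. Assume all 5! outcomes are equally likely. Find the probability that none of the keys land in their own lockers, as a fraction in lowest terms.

11/30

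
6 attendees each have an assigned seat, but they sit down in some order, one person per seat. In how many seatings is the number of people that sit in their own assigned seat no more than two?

664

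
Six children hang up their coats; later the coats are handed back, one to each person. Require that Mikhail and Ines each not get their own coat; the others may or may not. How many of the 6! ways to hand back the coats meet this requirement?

504

Inclusion-exclusion on the 2 forbidden self-matches:
Σ_{j=0}^{2} (-1)^j C(2,j)(6-j)!
= C(2,0)·6! - C(2,1)·5! + C(2,2)·4!
= 720 - 240 + 24
= 504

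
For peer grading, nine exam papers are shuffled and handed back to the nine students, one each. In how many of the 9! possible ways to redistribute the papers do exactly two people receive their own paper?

Choose which 2 of the 9 are fixed: C(9,2) = 36.
The other 7 form a derangement: !7 = 1854.
Total: 36 × 1854 = 66744.

66744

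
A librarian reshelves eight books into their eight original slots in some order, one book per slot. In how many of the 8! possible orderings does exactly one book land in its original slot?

Pick the single fixed position: C(8,1) = 8 ways.
The other 7 form a derangement: !7 = 1854.
Total: 8 × 1854 = 14832.

14832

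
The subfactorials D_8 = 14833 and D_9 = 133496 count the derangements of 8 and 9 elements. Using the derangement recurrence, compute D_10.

1334961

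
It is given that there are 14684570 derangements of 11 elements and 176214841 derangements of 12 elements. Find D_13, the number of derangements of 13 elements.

D_13 = (13-1)·(D_12 + D_11) = 12·(176214841 + 14684570) = 12·190899411 = 2290792932.

2290792932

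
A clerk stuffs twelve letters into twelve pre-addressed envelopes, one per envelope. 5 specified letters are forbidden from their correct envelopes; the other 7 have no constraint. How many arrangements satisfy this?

Let A_j be the event that the j-th constrained one is fixed. By inclusion-exclusion over the 5 events:
Σ_{j=0}^{5} (-1)^j C(5,j)(12-j)!
= C(5,0)·12! - C(5,1)·11! + C(5,2)·10! - C(5,3)·9! + C(5,4)·8! - C(5,5)·7!
= 479001600 - 199584000 + 36288000 - 3628800 + 201600 - 5040
= 312273360

312273360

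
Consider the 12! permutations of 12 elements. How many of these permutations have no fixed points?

!12 = 12! · Σ_{k=0}^{12} (-1)^k/k!
= 12! - 12!/1! + 12!/2! - 12!/3! + 12!/4! - 12!/5! + 12!/6! - 12!/7! + 12!/8! - 12!/9! + 12!/10! - 12!/11! + 12!/12!
= 479001600 - 479001600 + 239500800 - 79833600 + 19958400 - 3991680 + 665280 - 95040 + 11880 - 1320 + 132 - 12 + 1
= 176214841

176214841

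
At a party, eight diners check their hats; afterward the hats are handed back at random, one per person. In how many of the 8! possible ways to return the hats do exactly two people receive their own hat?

7420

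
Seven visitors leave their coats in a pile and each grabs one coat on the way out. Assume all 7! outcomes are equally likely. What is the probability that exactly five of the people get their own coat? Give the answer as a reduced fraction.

Favorable outcomes: C(7,5)·!2 = 21·1 = 21.
Total outcomes: 7! = 5040.
Probability = 21/5040 = 1/240.

1/240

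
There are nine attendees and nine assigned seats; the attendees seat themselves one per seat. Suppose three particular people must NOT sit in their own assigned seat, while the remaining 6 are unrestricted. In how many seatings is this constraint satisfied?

256320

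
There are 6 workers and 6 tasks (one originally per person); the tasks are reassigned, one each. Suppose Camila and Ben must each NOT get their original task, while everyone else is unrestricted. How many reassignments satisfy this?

Let A_j be the event that the j-th constrained one is fixed. By inclusion-exclusion over the 2 events:
Σ_{j=0}^{2} (-1)^j C(2,j)(6-j)!
= C(2,0)·6! - C(2,1)·5! + C(2,2)·4!
= 720 - 240 + 24
= 504

504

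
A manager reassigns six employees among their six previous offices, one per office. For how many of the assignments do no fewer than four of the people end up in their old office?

16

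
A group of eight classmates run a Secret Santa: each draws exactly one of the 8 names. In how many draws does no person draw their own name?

14833

!8 is the nearest integer to 8!/e.
8! = 40320, and 40320/e ≈ 14832.90, so !8 = 14833.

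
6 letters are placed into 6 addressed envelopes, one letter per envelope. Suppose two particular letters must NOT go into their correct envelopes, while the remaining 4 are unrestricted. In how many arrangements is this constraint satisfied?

504

Let A_j be the event that the j-th constrained one is fixed. By inclusion-exclusion over the 2 events:
Σ_{j=0}^{2} (-1)^j C(2,j)(6-j)!
= C(2,0)·6! - C(2,1)·5! + C(2,2)·4!
= 720 - 240 + 24
= 504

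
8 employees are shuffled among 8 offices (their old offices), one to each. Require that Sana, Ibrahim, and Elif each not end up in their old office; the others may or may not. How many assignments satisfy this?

27240

Let A_j be the event that the j-th constrained one is fixed. By inclusion-exclusion over the 3 events:
Σ_{j=0}^{3} (-1)^j C(3,j)(8-j)!
= C(3,0)·8! - C(3,1)·7! + C(3,2)·6! - C(3,3)·5!
= 40320 - 15120 + 2160 - 120
= 27240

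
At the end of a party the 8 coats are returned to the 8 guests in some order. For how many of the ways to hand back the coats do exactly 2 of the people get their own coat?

Choose which 2 of the 8 are fixed: C(8,2) = 28.
The remaining 6 must be deranged: !6 = 265.
Total: 28 × 265 = 7420.

7420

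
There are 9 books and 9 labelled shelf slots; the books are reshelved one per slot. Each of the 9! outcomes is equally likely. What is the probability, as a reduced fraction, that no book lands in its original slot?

16687/45360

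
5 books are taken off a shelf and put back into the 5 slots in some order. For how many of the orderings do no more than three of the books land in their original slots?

119

Sum C(5,i)·!(5-i) for i = 0..3:
  i=0: C(5,0)·!5 = 1·44 = 44
  i=1: C(5,1)·!4 = 5·9 = 45
  i=2: C(5,2)·!3 = 10·2 = 20
  i=3: C(5,3)·!2 = 10·1 = 10
Total = 119.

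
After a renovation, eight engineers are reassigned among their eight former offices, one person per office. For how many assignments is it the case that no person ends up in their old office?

The subfactorial !8 = [8!/e] (nearest integer).
8! = 40320, and 40320/e ≈ 14832.90, so !8 = 14833.

14833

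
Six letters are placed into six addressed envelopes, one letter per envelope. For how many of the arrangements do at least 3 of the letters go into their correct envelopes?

# with exactly i fixed is C(6,i)·!(6-i); sum over i=3..6:
  i=3: C(6,3)·!3 = 20·2 = 40
  i=4: C(6,4)·!2 = 15·1 = 15
  i=5: C(6,5)·!1 = 6·0 = 0
  i=6: C(6,6)·!0 = 1·1 = 1
Total = 56.

56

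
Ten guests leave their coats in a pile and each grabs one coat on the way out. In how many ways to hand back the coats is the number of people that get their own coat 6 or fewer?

3628514

Sum C(10,i)·!(10-i) for i = 0..6:
  i=0: C(10,0)·!10 = 1·1334961 = 1334961
  i=1: C(10,1)·!9 = 10·133496 = 1334960
  i=2: C(10,2)·!8 = 45·14833 = 667485
  i=3: C(10,3)·!7 = 120·1854 = 222480
  i=4: C(10,4)·!6 = 210·265 = 55650
  i=5: C(10,5)·!5 = 252·44 = 11088
  i=6: C(10,6)·!4 = 210·9 = 1890
Total = 3628514.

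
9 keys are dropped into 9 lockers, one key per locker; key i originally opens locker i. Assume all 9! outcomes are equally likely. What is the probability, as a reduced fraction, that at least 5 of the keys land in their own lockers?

Favorable outcomes: Σ_{i≥5} C(9,i)·!(9-i) = 126·9 + 84·2 + 36·1 + 9·0 + 1·1 = 1339.
Total outcomes: 9! = 362880.
Probability = 1339/362880 = 1339/362880.

1339/362880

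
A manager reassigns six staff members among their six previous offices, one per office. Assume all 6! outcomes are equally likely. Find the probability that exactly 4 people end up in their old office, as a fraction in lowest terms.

Favorable outcomes: C(6,4)·!2 = 15·1 = 15.
Total outcomes: 6! = 720.
Probability = 15/720 = 1/48.

1/48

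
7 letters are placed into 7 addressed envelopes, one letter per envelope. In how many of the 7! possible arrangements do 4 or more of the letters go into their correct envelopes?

92

# with exactly i fixed is C(7,i)·!(7-i); sum over i=4..7:
  i=4: C(7,4)·!3 = 35·2 = 70
  i=5: C(7,5)·!2 = 21·1 = 21
  i=6: C(7,6)·!1 = 7·0 = 0
  i=7: C(7,7)·!0 = 1·1 = 1
Total = 92.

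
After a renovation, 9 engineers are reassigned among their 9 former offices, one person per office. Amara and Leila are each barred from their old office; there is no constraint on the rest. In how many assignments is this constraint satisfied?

287280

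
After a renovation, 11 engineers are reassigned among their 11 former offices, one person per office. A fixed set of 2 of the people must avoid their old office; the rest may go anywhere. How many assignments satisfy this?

33022080

Let A_j be the event that the j-th constrained one is fixed. By inclusion-exclusion over the 2 events:
Σ_{j=0}^{2} (-1)^j C(2,j)(11-j)!
= C(2,0)·11! - C(2,1)·10! + C(2,2)·9!
= 39916800 - 7257600 + 362880
= 33022080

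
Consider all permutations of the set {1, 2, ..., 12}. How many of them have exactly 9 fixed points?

440

Pick the 9 fixed positions: C(12,9) = 220 ways.
The other 3 form a derangement: !3 = 2.
Total: 220 × 2 = 440.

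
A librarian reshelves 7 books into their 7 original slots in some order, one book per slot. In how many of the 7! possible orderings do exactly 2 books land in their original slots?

Pick the 2 fixed positions: C(7,2) = 21 ways.
The other 5 form a derangement: !5 = 44.
Total: 21 × 44 = 924.

924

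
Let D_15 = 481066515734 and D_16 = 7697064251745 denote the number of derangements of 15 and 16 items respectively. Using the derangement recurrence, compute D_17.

D_17 = (17-1)·(D_16 + D_15) = 16·(7697064251745 + 481066515734) = 16·8178130767479 = 130850092279664.

130850092279664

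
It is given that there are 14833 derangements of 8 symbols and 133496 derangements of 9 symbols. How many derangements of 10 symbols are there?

D_10 = (10-1)·(D_9 + D_8) = 9·(133496 + 14833) = 9·148329 = 1334961.

1334961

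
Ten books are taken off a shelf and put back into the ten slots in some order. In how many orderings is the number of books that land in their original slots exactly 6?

1890

Pick the 6 fixed positions: C(10,6) = 210 ways.
The remaining 4 must be deranged: !4 = 9.
Total: 210 × 9 = 1890.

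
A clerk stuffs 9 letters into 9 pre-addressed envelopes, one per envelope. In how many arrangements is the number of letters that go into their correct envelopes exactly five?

1134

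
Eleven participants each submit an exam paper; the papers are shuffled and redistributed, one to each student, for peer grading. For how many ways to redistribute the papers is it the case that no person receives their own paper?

14684570

By inclusion-exclusion, !11 = Σ (-1)^k · 11!/k! for k=0..11
= 11! - 11!/1! + 11!/2! - 11!/3! + 11!/4! - 11!/5! + 11!/6! - 11!/7! + 11!/8! - 11!/9! + 11!/10! - 11!/11!
= 39916800 - 39916800 + 19958400 - 6652800 + 1663200 - 332640 + 55440 - 7920 + 990 - 110 + 11 - 1
= 14684570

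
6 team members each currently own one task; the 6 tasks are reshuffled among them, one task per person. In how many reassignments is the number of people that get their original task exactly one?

Pick the single fixed position: C(6,1) = 6 ways.
The other 5 form a derangement: !5 = 44.
Total: 6 × 44 = 264.

264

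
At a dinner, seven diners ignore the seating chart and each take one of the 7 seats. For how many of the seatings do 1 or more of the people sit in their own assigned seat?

3186

Sum C(7,i)·!(7-i) for i = 1..7:
  i=1: C(7,1)·!6 = 7·265 = 1855
  i=2: C(7,2)·!5 = 21·44 = 924
  i=3: C(7,3)·!4 = 35·9 = 315
  i=4: C(7,4)·!3 = 35·2 = 70
  i=5: C(7,5)·!2 = 21·1 = 21
  i=6: C(7,6)·!1 = 7·0 = 0
  i=7: C(7,7)·!0 = 1·1 = 1
Total = 3186.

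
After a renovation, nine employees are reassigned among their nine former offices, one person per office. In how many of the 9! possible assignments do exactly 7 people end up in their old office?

36

Pick the 7 fixed positions: C(9,7) = 36 ways.
The other 2 form a derangement: !2 = 1.
Total: 36 × 1 = 36.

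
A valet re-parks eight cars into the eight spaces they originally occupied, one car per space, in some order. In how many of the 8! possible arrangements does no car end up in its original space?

14833

Use !n = n·!(n-1) + (-1)^n.
!8 = 8·1854 + 1 = 14833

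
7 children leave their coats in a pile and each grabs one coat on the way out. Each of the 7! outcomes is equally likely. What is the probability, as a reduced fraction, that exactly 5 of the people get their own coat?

Favorable outcomes: C(7,5)·!2 = 21·1 = 21.
Total outcomes: 7! = 5040.
Probability = 21/5040 = 1/240.

1/240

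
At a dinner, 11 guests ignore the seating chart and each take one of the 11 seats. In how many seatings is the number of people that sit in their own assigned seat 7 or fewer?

39916414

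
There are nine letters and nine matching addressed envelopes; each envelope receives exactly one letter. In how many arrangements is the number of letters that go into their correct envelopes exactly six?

168

Pick the 6 fixed positions: C(9,6) = 84 ways.
The remaining 3 must be deranged: !3 = 2.
Total: 84 × 2 = 168.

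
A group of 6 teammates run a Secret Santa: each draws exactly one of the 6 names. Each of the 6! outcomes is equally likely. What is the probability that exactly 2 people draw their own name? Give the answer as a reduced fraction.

Favorable outcomes: C(6,2)·!4 = 15·9 = 135.
Total outcomes: 6! = 720.
Probability = 135/720 = 3/16.

3/16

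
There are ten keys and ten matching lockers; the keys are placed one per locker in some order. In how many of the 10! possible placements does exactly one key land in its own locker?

1334960

Choose which one of the 10 is fixed: C(10,1) = 10.
The remaining 9 must be deranged: !9 = 133496.
Total: 10 × 133496 = 1334960.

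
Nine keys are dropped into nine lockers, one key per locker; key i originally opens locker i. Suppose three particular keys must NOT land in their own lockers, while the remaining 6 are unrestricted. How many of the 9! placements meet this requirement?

Let A_j be the event that the j-th constrained one is fixed. By inclusion-exclusion over the 3 events:
Σ_{j=0}^{3} (-1)^j C(3,j)(9-j)!
= C(3,0)·9! - C(3,1)·8! + C(3,2)·7! - C(3,3)·6!
= 362880 - 120960 + 15120 - 720
= 256320

256320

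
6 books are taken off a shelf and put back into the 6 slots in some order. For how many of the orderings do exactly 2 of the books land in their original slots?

Choose which 2 of the 6 are fixed: C(6,2) = 15.
The remaining 4 must be deranged: !4 = 9.
Total: 15 × 9 = 135.

135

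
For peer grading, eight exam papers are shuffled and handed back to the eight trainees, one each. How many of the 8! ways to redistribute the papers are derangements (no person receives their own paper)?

!8 = 8! · Σ_{k=0}^{8} (-1)^k/k!
= 8! - 8!/1! + 8!/2! - 8!/3! + 8!/4! - 8!/5! + 8!/6! - 8!/7! + 8!/8!
= 40320 - 40320 + 20160 - 6720 + 1680 - 336 + 56 - 8 + 1
= 14833

14833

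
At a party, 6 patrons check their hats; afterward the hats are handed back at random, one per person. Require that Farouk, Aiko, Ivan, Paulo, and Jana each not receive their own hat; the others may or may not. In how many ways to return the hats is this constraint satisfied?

Inclusion-exclusion on the 5 forbidden self-matches:
Σ_{j=0}^{5} (-1)^j C(5,j)(6-j)!
= C(5,0)·6! - C(5,1)·5! + C(5,2)·4! - C(5,3)·3! + C(5,4)·2! - C(5,5)·1!
= 720 - 600 + 240 - 60 + 10 - 1
= 309

309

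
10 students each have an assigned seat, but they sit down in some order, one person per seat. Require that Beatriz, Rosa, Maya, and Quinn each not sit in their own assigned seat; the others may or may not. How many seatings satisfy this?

2399760

Let A_j be the event that the j-th constrained one is fixed. By inclusion-exclusion over the 4 events:
Σ_{j=0}^{4} (-1)^j C(4,j)(10-j)!
= C(4,0)·10! - C(4,1)·9! + C(4,2)·8! - C(4,3)·7! + C(4,4)·6!
= 3628800 - 1451520 + 241920 - 20160 + 720
= 2399760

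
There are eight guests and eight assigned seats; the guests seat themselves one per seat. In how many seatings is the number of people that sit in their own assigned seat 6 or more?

29

# with exactly i fixed is C(8,i)·!(8-i); sum over i=6..8:
  i=6: C(8,6)·!2 = 28·1 = 28
  i=7: C(8,7)·!1 = 8·0 = 0
  i=8: C(8,8)·!0 = 1·1 = 1
Total = 29.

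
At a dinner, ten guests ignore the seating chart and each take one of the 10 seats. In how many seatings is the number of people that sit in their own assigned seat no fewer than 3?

# with exactly i fixed is C(10,i)·!(10-i); sum over i=3..10:
  i=3: C(10,3)·!7 = 120·1854 = 222480
  i=4: C(10,4)·!6 = 210·265 = 55650
  i=5: C(10,5)·!5 = 252·44 = 11088
  i=6: C(10,6)·!4 = 210·9 = 1890
  i=7: C(10,7)·!3 = 120·2 = 240
  i=8: C(10,8)·!2 = 45·1 = 45
  i=9: C(10,9)·!1 = 10·0 = 0
  i=10: C(10,10)·!0 = 1·1 = 1
Total = 291394.

291394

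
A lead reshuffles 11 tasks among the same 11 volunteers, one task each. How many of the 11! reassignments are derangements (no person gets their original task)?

14684570

Use !n = n·!(n-1) + (-1)^n.
!11 = 11·1334961 - 1 = 14684570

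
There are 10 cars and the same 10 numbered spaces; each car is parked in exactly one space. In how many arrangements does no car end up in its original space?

1334961

The number of derangements of 10 is !10 = Σ_{k=0}^{10} (-1)^k·10!/k!
= 10! - 10!/1! + 10!/2! - 10!/3! + 10!/4! - 10!/5! + 10!/6! - 10!/7! + 10!/8! - 10!/9! + 10!/10!
= 3628800 - 3628800 + 1814400 - 604800 + 151200 - 30240 + 5040 - 720 + 90 - 10 + 1
= 1334961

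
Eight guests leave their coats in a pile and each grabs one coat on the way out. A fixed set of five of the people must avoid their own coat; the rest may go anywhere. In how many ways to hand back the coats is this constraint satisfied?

Let A_j be the event that the j-th constrained one is fixed. By inclusion-exclusion over the 5 events:
Σ_{j=0}^{5} (-1)^j C(5,j)(8-j)!
= C(5,0)·8! - C(5,1)·7! + C(5,2)·6! - C(5,3)·5! + C(5,4)·4! - C(5,5)·3!
= 40320 - 25200 + 7200 - 1200 + 120 - 6
= 21234

21234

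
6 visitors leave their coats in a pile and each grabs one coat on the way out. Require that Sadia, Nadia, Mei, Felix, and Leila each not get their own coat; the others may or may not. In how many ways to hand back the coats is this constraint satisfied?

Inclusion-exclusion on the 5 forbidden self-matches:
Σ_{j=0}^{5} (-1)^j C(5,j)(6-j)!
= C(5,0)·6! - C(5,1)·5! + C(5,2)·4! - C(5,3)·3! + C(5,4)·2! - C(5,5)·1!
= 720 - 600 + 240 - 60 + 10 - 1
= 309

309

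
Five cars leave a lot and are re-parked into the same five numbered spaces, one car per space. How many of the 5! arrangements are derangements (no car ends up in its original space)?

44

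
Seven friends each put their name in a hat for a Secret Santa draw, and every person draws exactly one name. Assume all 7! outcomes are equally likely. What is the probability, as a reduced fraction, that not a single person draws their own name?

103/280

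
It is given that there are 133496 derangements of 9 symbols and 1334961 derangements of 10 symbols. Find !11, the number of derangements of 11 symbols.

14684570

!11 = (11-1)·(!10 + !9) = 10·(1334961 + 133496) = 10·1468457 = 14684570.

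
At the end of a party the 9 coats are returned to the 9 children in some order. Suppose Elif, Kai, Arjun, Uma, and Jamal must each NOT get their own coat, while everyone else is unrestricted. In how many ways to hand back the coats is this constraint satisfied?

205056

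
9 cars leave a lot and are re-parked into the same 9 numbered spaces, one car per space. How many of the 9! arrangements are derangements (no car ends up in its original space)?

Use !n = n·!(n-1) + (-1)^n.
!9 = 9·14833 - 1 = 133496

133496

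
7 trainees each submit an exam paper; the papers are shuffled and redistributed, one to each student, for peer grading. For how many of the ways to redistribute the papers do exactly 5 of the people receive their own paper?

21

Choose which 5 of the 7 are fixed: C(7,5) = 21.
The other 2 form a derangement: !2 = 1.
Total: 21 × 1 = 21.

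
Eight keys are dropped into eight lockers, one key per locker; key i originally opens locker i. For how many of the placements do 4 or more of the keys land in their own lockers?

771

Sum C(8,i)·!(8-i) for i = 4..8:
  i=4: C(8,4)·!4 = 70·9 = 630
  i=5: C(8,5)·!3 = 56·2 = 112
  i=6: C(8,6)·!2 = 28·1 = 28
  i=7: C(8,7)·!1 = 8·0 = 0
  i=8: C(8,8)·!0 = 1·1 = 1
Total = 771.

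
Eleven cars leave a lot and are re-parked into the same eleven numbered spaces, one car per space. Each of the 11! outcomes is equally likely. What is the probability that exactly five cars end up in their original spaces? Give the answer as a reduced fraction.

53/17280

Favorable outcomes: C(11,5)·!6 = 462·265 = 122430.
Total outcomes: 11! = 39916800.
Probability = 122430/39916800 = 53/17280.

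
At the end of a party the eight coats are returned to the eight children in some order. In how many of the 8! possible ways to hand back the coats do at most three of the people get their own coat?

# with exactly i fixed is C(8,i)·!(8-i); sum over i=0..3:
  i=0: C(8,0)·!8 = 1·14833 = 14833
  i=1: C(8,1)·!7 = 8·1854 = 14832
  i=2: C(8,2)·!6 = 28·265 = 7420
  i=3: C(8,3)·!5 = 56·44 = 2464
Total = 39549.

39549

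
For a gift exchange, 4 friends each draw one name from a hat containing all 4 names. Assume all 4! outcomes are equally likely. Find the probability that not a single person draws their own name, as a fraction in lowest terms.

Favorable outcomes: !4 = 9.
Total outcomes: 4! = 24.
Probability = 9/24 = 3/8.

3/8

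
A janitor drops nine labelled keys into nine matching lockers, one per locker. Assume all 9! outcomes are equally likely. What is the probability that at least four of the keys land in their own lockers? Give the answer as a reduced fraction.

6883/362880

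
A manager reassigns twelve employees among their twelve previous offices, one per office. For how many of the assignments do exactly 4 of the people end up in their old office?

7342335

Choose which 4 of the 12 are fixed: C(12,4) = 495.
The other 8 form a derangement: !8 = 14833.
Total: 495 × 14833 = 7342335.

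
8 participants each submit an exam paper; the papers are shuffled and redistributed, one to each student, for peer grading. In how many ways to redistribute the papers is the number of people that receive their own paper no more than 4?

Sum C(8,i)·!(8-i) for i = 0..4:
  i=0: C(8,0)·!8 = 1·14833 = 14833
  i=1: C(8,1)·!7 = 8·1854 = 14832
  i=2: C(8,2)·!6 = 28·265 = 7420
  i=3: C(8,3)·!5 = 56·44 = 2464
  i=4: C(8,4)·!4 = 70·9 = 630
Total = 40179.

40179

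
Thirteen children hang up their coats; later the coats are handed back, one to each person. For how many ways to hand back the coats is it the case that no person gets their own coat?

2290792932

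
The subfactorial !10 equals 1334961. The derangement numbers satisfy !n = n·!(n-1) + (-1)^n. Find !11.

!11 = 11·1334961 - 1 = 14684570.

14684570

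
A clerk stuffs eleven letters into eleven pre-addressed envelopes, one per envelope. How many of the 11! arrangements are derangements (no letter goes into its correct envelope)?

By inclusion-exclusion, !11 = Σ (-1)^k · 11!/k! for k=0..11
= 11! - 11!/1! + 11!/2! - 11!/3! + 11!/4! - 11!/5! + 11!/6! - 11!/7! + 11!/8! - 11!/9! + 11!/10! - 11!/11!
= 39916800 - 39916800 + 19958400 - 6652800 + 1663200 - 332640 + 55440 - 7920 + 990 - 110 + 11 - 1
= 14684570

14684570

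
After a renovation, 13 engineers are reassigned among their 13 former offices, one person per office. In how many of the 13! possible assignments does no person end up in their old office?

!13 is the nearest integer to 13!/e.
13! = 6227020800, and 6227020800/e ≈ 2290792932.07, so !13 = 2290792932.

2290792932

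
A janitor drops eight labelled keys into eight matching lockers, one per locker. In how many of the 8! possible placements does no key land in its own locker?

14833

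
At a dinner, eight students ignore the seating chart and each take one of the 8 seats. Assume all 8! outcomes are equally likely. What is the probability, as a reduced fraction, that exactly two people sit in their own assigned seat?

53/288

Favorable outcomes: C(8,2)·!6 = 28·265 = 7420.
Total outcomes: 8! = 40320.
Probability = 7420/40320 = 53/288.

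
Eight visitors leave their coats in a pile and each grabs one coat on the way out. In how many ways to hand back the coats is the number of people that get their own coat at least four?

# with exactly i fixed is C(8,i)·!(8-i); sum over i=4..8:
  i=4: C(8,4)·!4 = 70·9 = 630
  i=5: C(8,5)·!3 = 56·2 = 112
  i=6: C(8,6)·!2 = 28·1 = 28
  i=7: C(8,7)·!1 = 8·0 = 0
  i=8: C(8,8)·!0 = 1·1 = 1
Total = 771.

771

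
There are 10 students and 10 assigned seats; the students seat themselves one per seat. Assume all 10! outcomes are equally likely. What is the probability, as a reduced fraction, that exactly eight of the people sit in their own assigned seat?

1/80640

Favorable outcomes: C(10,8)·!2 = 45·1 = 45.
Total outcomes: 10! = 3628800.
Probability = 45/3628800 = 1/80640.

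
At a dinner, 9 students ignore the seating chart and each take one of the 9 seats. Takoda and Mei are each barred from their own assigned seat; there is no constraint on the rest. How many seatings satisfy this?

287280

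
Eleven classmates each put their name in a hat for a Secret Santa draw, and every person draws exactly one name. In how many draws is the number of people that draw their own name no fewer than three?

# with exactly i fixed is C(11,i)·!(11-i); sum over i=3..11:
  i=3: C(11,3)·!8 = 165·14833 = 2447445
  i=4: C(11,4)·!7 = 330·1854 = 611820
  i=5: C(11,5)·!6 = 462·265 = 122430
  i=6: C(11,6)·!5 = 462·44 = 20328
  i=7: C(11,7)·!4 = 330·9 = 2970
  i=8: C(11,8)·!3 = 165·2 = 330
  i=9: C(11,9)·!2 = 55·1 = 55
  i=10: C(11,10)·!1 = 11·0 = 0
  i=11: C(11,11)·!0 = 1·1 = 1
Total = 3205379.

3205379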